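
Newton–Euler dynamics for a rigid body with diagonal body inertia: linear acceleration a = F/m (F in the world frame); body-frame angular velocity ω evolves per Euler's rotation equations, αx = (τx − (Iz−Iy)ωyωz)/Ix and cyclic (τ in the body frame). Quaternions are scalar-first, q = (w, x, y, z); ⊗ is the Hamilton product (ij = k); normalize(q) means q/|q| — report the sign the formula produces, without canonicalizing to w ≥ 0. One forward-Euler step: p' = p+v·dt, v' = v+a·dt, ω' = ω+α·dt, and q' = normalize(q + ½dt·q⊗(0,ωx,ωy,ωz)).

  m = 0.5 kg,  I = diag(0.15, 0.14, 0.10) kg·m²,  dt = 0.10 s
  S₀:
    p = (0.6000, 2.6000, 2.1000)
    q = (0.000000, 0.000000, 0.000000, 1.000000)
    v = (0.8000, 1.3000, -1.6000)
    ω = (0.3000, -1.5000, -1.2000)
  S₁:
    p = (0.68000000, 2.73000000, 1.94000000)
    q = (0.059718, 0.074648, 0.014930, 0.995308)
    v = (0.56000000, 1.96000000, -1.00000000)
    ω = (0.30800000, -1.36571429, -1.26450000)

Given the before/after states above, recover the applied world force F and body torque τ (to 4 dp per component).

F = (-1.2000, 3.3000, 3.0000)
τ = (-0.0600, 0.1700, -0.0600)

ω₁ − ω₀ = (0.00800000, 0.13428571, -0.06450000)
I·α + gyro = (-0.0600, 0.1700, -0.0600)
Δv = v₁−v₀ = (-0.24000000, 0.66000000, 0.60000000)
applied force F = (-1.2000, 3.3000, 3.0000)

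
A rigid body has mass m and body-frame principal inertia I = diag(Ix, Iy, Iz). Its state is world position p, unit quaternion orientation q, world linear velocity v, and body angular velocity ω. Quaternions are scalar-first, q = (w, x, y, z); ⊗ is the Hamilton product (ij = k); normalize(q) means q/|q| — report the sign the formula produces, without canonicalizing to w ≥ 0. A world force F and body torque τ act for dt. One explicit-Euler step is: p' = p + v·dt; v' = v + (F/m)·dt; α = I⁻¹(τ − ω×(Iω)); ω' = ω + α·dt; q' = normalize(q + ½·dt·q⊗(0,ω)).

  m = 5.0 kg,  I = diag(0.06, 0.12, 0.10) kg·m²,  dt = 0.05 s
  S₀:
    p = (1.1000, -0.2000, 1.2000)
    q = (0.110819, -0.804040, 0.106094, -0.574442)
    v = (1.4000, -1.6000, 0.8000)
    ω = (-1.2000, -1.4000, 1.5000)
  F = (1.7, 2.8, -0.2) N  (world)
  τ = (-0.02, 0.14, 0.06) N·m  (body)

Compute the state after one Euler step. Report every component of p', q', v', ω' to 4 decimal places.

p' = (1.1700, -0.2800, 1.2400)
q' = (0.1118, -0.8220, 0.1493, -0.5380)
v' = (1.4170, -1.5720, 0.7980)
ω' = (-1.2517, -1.3717, 1.4796)

angular accel α = (-1.0333, 0.5667, -0.4080)
ω' = ω + α·dt = (-1.2517, -1.3717, 1.4796)
q⊗(0,ω) = (0.0453466, -0.7780606, 1.7402438, 1.4191973)
updated quaternion q' = (0.1118, -0.8220, 0.1493, -0.5380)
a = (0.3400, 0.5600, -0.0400)
new position p' = (1.1700, -0.2800, 1.2400)
new velocity v' = (1.4170, -1.5720, 0.7980)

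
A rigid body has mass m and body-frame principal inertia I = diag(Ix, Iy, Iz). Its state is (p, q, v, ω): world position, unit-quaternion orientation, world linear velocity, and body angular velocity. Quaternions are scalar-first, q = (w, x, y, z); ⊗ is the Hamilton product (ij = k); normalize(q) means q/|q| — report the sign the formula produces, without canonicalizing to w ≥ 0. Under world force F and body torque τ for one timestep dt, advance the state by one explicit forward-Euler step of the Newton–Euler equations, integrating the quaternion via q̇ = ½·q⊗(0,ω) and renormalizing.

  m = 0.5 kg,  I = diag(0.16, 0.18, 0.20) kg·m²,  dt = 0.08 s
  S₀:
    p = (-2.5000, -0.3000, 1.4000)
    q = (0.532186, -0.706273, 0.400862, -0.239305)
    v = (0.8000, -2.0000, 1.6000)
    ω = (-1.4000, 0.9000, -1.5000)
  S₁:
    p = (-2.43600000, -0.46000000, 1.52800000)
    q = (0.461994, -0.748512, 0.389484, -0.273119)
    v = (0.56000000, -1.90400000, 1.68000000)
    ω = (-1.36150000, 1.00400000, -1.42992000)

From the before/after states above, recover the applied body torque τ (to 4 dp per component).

τ = (0.0500, 0.1500, 0.1500)

Δω = ω₁−ω₀ = (0.03850000, 0.10400000, 0.07008000)
gyro term ω₀×Iω₀ = (-0.0270, -0.0840, -0.0252)
applied torque τ = (0.0500, 0.1500, 0.1500)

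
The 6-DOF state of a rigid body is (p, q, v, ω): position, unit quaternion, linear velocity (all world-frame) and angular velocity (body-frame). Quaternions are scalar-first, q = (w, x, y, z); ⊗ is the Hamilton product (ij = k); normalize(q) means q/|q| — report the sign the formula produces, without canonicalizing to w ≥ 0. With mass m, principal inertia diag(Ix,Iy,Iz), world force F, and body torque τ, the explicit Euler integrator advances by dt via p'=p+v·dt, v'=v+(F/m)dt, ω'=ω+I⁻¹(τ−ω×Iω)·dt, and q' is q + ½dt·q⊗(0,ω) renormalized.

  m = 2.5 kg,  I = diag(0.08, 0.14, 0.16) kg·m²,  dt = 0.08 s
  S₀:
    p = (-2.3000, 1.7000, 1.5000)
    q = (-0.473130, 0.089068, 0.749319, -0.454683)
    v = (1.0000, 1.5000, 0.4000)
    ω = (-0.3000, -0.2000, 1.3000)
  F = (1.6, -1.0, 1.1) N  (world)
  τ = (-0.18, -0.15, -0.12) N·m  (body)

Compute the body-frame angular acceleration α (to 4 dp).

precession coupling ω×(Iω) = (-0.0052, 0.0312, 0.0036)
α = I⁻¹(τ − ω×Iω) = (-2.1850, -1.2943, -0.7725)

α = (-2.1850, -1.2943, -0.7725)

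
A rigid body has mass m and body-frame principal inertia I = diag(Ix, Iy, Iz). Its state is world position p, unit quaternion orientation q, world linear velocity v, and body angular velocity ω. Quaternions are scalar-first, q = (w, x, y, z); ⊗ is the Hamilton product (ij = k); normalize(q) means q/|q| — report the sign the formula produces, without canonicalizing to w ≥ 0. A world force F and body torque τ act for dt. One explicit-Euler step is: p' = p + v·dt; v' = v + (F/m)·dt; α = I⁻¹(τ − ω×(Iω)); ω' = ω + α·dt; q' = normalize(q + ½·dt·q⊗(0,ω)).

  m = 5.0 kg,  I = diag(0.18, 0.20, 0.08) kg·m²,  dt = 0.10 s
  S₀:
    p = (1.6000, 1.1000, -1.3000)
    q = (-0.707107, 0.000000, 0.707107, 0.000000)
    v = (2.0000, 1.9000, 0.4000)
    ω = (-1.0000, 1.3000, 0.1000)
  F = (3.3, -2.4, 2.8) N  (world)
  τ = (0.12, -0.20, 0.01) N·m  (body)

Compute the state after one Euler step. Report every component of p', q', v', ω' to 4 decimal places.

ω×(Iω) gyroscopic = (-0.0156, -0.0100, -0.0260)
α = I⁻¹(τ − ω×Iω) = (0.7533, -0.9500, 0.4500)
new body rate ω' = (-0.9247, 1.2050, 0.1450)
2q̇ = q⊗(0,ω) = (-0.9192391, 0.7778177, -0.9192391, 0.6363963)
q' = normalize(q + ½dt·q⊗(0,ω)) = (-0.7505, 0.0388, 0.6589, 0.0317)
linear accel F/m = (0.6600, -0.4800, 0.5600)
p' = p + v·dt = (1.8000, 1.2900, -1.2600)
new velocity v' = (2.0660, 1.8520, 0.4560)

p' = (1.8000, 1.2900, -1.2600)
q' = (-0.7505, 0.0388, 0.6589, 0.0317)
v' = (2.0660, 1.8520, 0.4560)
ω' = (-0.9247, 1.2050, 0.1450)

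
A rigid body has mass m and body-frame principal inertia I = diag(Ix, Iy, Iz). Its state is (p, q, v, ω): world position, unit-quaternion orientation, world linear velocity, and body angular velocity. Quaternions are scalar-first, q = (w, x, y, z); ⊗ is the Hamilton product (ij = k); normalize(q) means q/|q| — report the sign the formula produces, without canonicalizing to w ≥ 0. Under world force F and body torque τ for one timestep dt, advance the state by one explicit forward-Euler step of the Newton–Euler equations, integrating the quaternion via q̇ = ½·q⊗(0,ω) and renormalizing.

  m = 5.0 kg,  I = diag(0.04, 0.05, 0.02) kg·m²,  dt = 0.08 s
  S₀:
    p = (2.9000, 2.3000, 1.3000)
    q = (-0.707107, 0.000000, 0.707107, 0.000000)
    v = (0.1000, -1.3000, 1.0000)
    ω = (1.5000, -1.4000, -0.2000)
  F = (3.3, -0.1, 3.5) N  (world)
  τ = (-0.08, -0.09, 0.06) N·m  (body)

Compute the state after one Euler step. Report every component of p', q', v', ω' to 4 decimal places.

a = (0.6600, -0.0200, 0.7000)
p' = p + v·dt = (2.9080, 2.1960, 1.3800)
new velocity v' = (0.1528, -1.3016, 1.0560)
gyro term ω×Iω = (-0.0084, -0.0060, -0.0210)
α = I⁻¹(τ − ω×Iω) = (-1.7900, -1.6800, 4.0500)
new body rate ω' = (1.3568, -1.5344, 0.1240)
q⊗(0,ω) = (0.9899498, -1.2020819, 0.9899498, -0.9192391)
q + ½dt·q⊗(0,ω), renormalized = (-0.6653, -0.0479, 0.7442, -0.0366)

p' = (2.9080, 2.1960, 1.3800)
q' = (-0.6653, -0.0479, 0.7442, -0.0366)
v' = (0.1528, -1.3016, 1.0560)
ω' = (1.3568, -1.5344, 0.1240)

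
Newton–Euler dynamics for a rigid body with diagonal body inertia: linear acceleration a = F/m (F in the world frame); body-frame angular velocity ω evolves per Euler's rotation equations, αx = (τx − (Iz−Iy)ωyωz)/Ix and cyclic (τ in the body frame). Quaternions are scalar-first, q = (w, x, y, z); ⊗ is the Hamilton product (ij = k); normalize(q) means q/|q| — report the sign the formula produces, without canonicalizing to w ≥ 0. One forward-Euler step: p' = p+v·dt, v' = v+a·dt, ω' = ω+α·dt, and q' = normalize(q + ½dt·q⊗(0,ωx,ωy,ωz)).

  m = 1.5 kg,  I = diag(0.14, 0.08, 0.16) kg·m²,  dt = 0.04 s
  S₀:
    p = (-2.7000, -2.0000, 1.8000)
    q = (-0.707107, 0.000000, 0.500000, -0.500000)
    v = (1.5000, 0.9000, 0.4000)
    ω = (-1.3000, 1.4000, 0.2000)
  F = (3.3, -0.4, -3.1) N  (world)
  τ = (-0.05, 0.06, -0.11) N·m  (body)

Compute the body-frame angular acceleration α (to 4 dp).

α = (-0.5171, 0.6850, -1.3700)

ω×(Iω) gyroscopic = (0.0224, 0.0052, 0.1092)
angular accel α = (-0.5171, 0.6850, -1.3700)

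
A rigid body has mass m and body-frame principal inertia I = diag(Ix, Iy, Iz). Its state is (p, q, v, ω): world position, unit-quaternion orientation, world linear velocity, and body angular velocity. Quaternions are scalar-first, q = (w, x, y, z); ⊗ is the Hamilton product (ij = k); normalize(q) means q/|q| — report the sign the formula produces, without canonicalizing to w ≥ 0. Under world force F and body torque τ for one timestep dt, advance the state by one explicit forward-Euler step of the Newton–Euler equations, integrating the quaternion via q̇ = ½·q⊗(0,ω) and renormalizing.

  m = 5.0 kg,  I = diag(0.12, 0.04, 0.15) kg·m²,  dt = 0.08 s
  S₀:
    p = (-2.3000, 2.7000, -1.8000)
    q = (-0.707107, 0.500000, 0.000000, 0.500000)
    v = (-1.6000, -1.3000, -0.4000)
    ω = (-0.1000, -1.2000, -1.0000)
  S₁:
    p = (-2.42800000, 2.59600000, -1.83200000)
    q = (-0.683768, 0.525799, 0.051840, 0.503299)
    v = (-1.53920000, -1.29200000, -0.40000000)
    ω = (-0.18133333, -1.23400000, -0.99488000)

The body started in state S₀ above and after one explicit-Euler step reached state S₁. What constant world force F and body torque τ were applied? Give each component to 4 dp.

F = (3.8000, 0.5000, 0.0000)
τ = (0.0100, -0.0200, 0.0000)

rate change Δω = (-0.08133333, -0.03400000, 0.00512000)
ω₀×(Iω₀) = (0.1320, -0.0030, -0.0096)
I·α + gyro = (0.0100, -0.0200, 0.0000)
velocity change Δv = (0.06080000, 0.00800000, 0.00000000)
F = m·Δv/dt = (3.8000, 0.5000, 0.0000)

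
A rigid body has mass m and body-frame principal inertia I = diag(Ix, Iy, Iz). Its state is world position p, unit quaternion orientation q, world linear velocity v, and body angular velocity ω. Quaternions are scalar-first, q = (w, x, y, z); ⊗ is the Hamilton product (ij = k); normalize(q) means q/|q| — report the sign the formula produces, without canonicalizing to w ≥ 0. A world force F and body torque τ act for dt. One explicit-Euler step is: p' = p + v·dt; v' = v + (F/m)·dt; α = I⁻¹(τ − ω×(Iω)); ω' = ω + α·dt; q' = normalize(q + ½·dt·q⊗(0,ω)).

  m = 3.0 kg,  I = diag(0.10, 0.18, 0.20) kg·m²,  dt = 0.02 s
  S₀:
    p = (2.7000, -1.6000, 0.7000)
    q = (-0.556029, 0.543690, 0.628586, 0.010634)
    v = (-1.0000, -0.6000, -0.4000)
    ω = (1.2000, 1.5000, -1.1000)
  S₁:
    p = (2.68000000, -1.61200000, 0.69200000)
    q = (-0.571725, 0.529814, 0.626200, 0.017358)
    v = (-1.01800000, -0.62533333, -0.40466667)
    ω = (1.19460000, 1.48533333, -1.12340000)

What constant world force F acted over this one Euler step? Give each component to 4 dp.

v₁ − v₀ = (-0.01800000, -0.02533333, -0.00466667)
F = m·Δv/dt = (-2.7000, -3.8000, -0.7000)

F = (-2.7000, -3.8000, -0.7000)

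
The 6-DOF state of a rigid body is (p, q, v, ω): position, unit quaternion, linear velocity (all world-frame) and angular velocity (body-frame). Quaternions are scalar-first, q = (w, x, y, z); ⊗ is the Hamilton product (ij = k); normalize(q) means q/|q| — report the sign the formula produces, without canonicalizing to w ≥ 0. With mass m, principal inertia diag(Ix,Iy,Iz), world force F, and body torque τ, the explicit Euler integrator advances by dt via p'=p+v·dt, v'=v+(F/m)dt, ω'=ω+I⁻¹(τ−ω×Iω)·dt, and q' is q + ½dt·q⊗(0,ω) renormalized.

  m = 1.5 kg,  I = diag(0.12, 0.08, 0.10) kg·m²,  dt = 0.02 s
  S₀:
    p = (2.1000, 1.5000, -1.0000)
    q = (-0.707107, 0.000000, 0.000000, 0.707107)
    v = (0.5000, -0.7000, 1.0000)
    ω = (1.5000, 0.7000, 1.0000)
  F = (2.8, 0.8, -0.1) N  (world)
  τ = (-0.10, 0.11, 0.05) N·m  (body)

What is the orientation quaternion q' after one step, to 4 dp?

2q̇ = q⊗(0,ω) = (-0.7071070, -1.5556354, 0.5656856, -0.7071070)
updated quaternion q' = (-0.7140, -0.0156, 0.0057, 0.6999)

q' = (-0.7140, -0.0156, 0.0057, 0.6999)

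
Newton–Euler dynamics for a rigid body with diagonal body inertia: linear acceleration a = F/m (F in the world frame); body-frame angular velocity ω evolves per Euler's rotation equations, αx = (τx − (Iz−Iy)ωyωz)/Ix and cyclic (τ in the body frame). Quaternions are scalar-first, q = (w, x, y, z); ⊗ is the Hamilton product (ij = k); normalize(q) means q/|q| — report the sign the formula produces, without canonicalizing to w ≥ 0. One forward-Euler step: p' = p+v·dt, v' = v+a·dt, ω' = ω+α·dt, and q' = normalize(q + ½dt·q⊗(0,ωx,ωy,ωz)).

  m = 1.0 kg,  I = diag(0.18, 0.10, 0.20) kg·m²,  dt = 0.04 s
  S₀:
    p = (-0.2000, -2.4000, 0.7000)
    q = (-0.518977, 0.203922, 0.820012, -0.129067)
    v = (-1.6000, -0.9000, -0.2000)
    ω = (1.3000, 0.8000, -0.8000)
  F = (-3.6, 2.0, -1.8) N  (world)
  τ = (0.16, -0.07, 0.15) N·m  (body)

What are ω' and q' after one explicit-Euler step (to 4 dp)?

precession coupling ω×(Iω) = (-0.0640, 0.0208, -0.0832)
angular accel α = (1.2444, -0.9080, 1.1660)
new body rate ω' = (1.3498, 0.7637, -0.7534)
Hamilton product q⊗(0,ω) = (-1.0243618, -1.2274261, -0.4198311, -0.4876964)
q' = normalize(q + ½dt·q⊗(0,ω)) = (-0.5391, 0.1793, 0.8111, -0.1387)

ω' = (1.3498, 0.7637, -0.7534)
q' = (-0.5391, 0.1793, 0.8111, -0.1387)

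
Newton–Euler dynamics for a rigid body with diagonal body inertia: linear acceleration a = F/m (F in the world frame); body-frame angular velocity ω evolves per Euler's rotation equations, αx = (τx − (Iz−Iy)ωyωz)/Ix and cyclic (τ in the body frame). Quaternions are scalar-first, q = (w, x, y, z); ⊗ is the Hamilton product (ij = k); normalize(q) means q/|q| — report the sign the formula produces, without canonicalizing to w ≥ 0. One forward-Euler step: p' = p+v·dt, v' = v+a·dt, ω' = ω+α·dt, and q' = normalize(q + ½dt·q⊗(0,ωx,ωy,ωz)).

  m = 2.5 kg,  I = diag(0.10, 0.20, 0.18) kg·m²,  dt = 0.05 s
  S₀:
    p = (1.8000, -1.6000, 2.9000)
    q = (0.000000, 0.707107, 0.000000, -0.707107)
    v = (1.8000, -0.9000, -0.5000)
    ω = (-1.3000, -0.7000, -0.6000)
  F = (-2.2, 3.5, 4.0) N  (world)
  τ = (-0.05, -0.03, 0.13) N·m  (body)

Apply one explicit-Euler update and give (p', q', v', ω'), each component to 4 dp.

gyro term ω×Iω = (-0.0084, -0.0624, 0.0910)
(τ − ω×Iω)/I = (-0.4160, 0.1620, 0.2167)
ω' = ω + α·dt = (-1.3208, -0.6919, -0.5892)
2q̇ = q⊗(0,ω) = (0.4949749, -0.4949749, 1.3435033, -0.4949749)
q + ½dt·q⊗(0,ω), renormalized = (0.0124, 0.6942, 0.0336, -0.7189)
p + v·dt = (1.8900, -1.6450, 2.8750)
v' = v + a·dt = (1.7560, -0.8300, -0.4200)

p' = (1.8900, -1.6450, 2.8750)
q' = (0.0124, 0.6942, 0.0336, -0.7189)
v' = (1.7560, -0.8300, -0.4200)
ω' = (-1.3208, -0.6919, -0.5892)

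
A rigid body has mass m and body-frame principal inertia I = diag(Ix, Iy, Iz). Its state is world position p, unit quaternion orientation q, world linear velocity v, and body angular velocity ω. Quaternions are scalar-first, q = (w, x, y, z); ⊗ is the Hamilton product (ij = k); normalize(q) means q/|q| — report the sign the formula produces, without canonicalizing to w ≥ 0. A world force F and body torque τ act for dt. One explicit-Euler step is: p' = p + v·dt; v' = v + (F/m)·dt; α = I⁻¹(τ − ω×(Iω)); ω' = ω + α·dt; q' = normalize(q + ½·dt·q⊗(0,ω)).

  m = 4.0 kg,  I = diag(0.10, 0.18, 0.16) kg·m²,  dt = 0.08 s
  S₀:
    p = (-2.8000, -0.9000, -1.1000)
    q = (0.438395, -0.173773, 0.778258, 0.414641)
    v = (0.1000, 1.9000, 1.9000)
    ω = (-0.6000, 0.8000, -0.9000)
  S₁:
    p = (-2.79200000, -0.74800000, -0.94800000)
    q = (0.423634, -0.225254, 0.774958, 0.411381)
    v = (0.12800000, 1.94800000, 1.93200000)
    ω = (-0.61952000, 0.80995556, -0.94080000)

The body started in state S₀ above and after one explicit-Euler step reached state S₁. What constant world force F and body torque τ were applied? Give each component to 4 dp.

F = (1.4000, 2.4000, 1.6000)
τ = (-0.0100, -0.0100, -0.1200)

Δv = v₁−v₀ = (0.02800000, 0.04800000, 0.03200000)
F = m·Δv/dt = (1.4000, 2.4000, 1.6000)
Δω = ω₁−ω₀ = (-0.01952000, 0.00995556, -0.04080000)
applied torque τ = (-0.0100, -0.0100, -0.1200)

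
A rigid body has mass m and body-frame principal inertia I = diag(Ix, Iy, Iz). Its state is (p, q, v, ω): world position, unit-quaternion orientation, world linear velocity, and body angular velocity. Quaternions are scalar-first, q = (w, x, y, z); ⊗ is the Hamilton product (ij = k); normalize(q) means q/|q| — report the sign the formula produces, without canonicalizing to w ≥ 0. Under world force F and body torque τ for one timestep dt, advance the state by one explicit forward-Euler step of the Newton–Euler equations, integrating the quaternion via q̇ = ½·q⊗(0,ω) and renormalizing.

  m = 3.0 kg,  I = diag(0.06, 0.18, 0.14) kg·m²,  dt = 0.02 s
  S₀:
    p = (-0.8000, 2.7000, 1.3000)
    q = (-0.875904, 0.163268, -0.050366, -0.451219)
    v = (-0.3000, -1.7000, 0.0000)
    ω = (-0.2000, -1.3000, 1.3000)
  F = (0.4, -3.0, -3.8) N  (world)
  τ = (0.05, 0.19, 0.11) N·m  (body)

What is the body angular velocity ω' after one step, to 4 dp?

gyro term ω×Iω = (0.0676, 0.0208, 0.0312)
(τ − ω×Iω)/I = (-0.2933, 0.9400, 0.5629)
ω' = ω + α·dt = (-0.2059, -1.2812, 1.3113)

ω' = (-0.2059, -1.2812, 1.3113)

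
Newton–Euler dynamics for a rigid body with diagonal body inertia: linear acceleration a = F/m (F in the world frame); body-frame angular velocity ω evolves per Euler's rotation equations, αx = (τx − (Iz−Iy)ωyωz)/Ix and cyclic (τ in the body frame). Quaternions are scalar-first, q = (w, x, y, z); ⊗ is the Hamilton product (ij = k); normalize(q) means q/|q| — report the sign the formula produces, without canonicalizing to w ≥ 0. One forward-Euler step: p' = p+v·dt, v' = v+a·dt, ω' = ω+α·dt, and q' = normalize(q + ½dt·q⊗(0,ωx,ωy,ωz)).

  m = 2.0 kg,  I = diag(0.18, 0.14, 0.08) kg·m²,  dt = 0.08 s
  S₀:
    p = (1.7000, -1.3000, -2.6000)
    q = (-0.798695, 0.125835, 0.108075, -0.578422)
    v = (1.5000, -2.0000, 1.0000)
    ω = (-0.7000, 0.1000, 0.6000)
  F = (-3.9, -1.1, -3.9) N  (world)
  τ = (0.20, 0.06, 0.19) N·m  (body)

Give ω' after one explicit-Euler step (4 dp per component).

angular accel α = (1.1311, 0.7286, 2.3400)
new body rate ω' = (-0.6095, 0.1583, 0.7872)

ω' = (-0.6095, 0.1583, 0.7872)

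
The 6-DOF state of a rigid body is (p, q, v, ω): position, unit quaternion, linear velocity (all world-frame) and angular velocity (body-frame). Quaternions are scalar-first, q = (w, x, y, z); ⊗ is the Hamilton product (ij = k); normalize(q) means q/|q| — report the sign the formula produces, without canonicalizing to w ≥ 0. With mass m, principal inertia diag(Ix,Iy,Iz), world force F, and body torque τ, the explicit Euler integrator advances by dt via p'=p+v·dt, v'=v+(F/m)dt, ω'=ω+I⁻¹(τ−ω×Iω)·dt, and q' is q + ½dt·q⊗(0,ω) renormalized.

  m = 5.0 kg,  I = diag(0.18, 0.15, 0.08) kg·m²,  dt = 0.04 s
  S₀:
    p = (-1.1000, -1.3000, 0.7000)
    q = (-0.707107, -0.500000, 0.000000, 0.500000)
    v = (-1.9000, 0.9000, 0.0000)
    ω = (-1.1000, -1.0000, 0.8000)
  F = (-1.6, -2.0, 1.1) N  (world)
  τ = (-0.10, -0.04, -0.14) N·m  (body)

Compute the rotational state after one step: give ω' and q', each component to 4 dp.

ω' = (-1.1347, -0.9872, 0.7465)
q' = (-0.7257, -0.4742, 0.0111, 0.4984)

(τ − ω×Iω)/I = (-0.8667, 0.3200, -1.3375)
ω' = ω + α·dt = (-1.1347, -0.9872, 0.7465)
q⊗(0,ω) = (-0.9500000, 1.2778177, 0.5571070, -0.0656856)
q + ½dt·q⊗(0,ω), renormalized = (-0.7257, -0.4742, 0.0111, 0.4984)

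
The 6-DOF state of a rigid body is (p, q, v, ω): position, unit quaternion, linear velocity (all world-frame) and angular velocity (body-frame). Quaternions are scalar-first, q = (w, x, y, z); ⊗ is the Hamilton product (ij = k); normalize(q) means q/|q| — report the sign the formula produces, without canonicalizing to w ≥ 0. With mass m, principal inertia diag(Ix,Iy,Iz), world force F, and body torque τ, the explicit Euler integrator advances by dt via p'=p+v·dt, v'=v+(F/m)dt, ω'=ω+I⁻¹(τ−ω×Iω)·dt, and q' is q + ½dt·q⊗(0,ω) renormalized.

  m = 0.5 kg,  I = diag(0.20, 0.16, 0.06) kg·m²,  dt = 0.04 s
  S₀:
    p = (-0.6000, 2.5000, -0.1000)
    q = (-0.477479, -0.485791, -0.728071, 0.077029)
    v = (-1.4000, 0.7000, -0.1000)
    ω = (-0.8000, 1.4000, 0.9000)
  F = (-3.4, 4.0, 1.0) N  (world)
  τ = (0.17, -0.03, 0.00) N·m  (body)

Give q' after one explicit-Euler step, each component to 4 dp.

q' = (-0.4659, -0.4931, -0.7334, 0.0432)

Hamilton product q⊗(0,ω) = (0.5613405, -0.3811213, -0.2928819, -1.6922953)
q' = normalize(q + ½dt·q⊗(0,ω)) = (-0.4659, -0.4931, -0.7334, 0.0432)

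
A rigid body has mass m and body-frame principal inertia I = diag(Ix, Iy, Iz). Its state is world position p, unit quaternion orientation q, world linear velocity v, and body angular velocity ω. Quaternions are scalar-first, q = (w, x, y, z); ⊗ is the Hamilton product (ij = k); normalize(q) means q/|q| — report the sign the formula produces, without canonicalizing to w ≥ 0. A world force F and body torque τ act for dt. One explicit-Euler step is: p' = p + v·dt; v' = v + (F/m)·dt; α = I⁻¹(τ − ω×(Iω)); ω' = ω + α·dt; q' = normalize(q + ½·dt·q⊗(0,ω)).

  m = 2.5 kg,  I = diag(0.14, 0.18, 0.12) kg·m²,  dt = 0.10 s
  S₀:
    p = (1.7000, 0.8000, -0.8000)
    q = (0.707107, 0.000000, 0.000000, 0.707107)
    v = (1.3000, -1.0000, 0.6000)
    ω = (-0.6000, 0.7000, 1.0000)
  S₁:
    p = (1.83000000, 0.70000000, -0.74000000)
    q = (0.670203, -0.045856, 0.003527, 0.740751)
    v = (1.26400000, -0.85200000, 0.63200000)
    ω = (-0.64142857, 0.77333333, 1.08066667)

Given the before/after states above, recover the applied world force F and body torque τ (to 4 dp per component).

rate change Δω = (-0.04142857, 0.07333333, 0.08066667)
ω₀×(Iω₀) = (-0.0420, -0.0120, -0.0168)
I·α + gyro = (-0.1000, 0.1200, 0.0800)
velocity change Δv = (-0.03600000, 0.14800000, 0.03200000)
F = m·Δv/dt = (-0.9000, 3.7000, 0.8000)

F = (-0.9000, 3.7000, 0.8000)
τ = (-0.1000, 0.1200, 0.0800)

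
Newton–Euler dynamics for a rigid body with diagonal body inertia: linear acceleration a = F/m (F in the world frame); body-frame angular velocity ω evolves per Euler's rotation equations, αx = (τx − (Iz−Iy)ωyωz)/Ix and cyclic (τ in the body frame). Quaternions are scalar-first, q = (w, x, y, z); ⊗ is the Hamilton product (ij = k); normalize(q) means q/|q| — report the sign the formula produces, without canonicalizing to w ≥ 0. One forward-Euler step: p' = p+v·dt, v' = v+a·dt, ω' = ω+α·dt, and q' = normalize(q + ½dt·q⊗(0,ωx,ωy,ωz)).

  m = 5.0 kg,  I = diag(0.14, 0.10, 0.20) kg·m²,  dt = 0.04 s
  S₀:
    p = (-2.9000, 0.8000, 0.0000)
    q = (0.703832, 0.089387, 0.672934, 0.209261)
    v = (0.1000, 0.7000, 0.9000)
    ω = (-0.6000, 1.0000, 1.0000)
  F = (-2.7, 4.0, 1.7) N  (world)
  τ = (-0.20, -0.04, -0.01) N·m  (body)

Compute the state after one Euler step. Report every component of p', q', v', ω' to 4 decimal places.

p' = (-2.8960, 0.8280, 0.0360)
q' = (0.6869, 0.0902, 0.6824, 0.2331)
v' = (0.0784, 0.7320, 0.9136)
ω' = (-0.6857, 0.9696, 0.9932)

gyro term ω×Iω = (0.1000, 0.0360, 0.0240)
(τ − ω×Iω)/I = (-2.1429, -0.7600, -0.1700)
ω + α·dt = (-0.6857, 0.9696, 0.9932)
Hamilton product q⊗(0,ω) = (-0.8285628, 0.0413738, 0.4888884, 1.1969794)
updated quaternion q' = (0.6869, 0.0902, 0.6824, 0.2331)
a = F/m = (-0.5400, 0.8000, 0.3400)
p' = p + v·dt = (-2.8960, 0.8280, 0.0360)
new velocity v' = (0.0784, 0.7320, 0.9136)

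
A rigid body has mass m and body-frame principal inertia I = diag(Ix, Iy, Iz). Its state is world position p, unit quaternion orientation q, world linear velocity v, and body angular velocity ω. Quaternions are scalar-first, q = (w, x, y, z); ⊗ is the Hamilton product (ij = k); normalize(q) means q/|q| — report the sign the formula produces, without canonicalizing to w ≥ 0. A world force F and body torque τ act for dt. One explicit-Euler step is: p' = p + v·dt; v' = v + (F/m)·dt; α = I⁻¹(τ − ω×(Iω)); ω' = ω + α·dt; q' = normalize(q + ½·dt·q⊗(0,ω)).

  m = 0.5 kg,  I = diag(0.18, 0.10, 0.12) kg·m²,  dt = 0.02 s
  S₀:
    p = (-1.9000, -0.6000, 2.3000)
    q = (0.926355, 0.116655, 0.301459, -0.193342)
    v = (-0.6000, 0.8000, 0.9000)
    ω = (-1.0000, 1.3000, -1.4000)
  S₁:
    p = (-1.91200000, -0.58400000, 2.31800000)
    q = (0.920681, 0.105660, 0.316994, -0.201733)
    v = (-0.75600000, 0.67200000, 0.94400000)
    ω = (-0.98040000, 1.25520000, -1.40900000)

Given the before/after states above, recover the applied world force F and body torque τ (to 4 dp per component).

Δω = ω₁−ω₀ = (0.01960000, -0.04480000, -0.00900000)
I·α + gyro = (0.1400, -0.1400, 0.0500)
velocity change Δv = (-0.15600000, -0.12800000, 0.04400000)
m·(v₁−v₀)/dt = (-3.9000, -3.2000, 1.1000)

F = (-3.9000, -3.2000, 1.1000)
τ = (0.1400, -0.1400, 0.0500)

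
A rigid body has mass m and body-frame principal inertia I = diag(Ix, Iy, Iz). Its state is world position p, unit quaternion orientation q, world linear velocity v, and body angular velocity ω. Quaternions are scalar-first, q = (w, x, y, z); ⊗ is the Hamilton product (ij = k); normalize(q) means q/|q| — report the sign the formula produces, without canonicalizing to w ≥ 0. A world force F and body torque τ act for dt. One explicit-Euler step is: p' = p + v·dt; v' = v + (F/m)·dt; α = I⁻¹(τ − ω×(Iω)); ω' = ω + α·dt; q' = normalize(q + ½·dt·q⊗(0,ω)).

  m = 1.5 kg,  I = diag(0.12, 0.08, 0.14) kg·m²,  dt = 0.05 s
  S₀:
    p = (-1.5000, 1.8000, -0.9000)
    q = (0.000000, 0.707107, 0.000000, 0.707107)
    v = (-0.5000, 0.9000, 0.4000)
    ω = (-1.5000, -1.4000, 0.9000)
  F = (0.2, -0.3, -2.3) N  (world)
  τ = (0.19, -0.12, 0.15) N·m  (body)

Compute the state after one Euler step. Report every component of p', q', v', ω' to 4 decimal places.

a = (0.1333, -0.2000, -1.5333)
new position p' = (-1.5250, 1.8450, -0.8800)
v' = v + a·dt = (-0.4933, 0.8900, 0.3233)
gyro term ω×Iω = (-0.0756, 0.0270, -0.0840)
angular accel α = (2.2133, -1.8375, 1.6714)
new body rate ω' = (-1.3893, -1.4919, 0.9836)
2q̇ = q⊗(0,ω) = (0.4242642, 0.9899498, -1.6970568, -0.9899498)
updated quaternion q' = (0.0106, 0.7307, -0.0424, 0.6813)

p' = (-1.5250, 1.8450, -0.8800)
q' = (0.0106, 0.7307, -0.0424, 0.6813)
v' = (-0.4933, 0.8900, 0.3233)
ω' = (-1.3893, -1.4919, 0.9836)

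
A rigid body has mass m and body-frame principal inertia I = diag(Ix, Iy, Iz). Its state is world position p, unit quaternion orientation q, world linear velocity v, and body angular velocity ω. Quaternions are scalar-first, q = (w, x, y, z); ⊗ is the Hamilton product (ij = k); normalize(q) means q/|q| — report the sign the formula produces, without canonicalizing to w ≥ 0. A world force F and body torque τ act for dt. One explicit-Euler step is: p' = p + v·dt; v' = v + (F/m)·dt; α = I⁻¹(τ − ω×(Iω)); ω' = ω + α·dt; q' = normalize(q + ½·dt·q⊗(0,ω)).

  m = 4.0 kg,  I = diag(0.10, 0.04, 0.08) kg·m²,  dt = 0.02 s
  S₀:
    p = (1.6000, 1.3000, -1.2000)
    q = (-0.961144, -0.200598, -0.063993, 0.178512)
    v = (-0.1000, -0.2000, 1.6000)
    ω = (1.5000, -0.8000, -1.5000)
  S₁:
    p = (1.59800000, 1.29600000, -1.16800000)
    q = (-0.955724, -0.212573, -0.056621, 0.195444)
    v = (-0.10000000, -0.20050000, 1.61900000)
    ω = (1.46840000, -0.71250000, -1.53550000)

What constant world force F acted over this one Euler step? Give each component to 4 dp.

F = (0.0000, -0.1000, 3.8000)

velocity change Δv = (0.00000000, -0.00050000, 0.01900000)
applied force F = (0.0000, -0.1000, 3.8000)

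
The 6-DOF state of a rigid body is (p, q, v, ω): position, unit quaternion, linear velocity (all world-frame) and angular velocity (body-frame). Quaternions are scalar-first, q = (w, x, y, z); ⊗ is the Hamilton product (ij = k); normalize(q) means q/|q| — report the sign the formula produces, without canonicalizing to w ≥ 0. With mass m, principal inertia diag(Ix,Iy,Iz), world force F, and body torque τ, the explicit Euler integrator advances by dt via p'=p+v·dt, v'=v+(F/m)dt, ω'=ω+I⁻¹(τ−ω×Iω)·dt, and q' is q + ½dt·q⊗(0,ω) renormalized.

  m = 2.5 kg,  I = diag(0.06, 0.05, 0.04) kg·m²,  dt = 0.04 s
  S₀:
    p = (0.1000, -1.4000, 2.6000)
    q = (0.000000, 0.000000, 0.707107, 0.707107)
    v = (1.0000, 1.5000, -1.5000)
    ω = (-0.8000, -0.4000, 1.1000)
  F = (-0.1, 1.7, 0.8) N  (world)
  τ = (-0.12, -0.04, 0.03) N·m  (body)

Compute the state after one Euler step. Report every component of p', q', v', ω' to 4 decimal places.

ω×(Iω) gyroscopic = (0.0044, -0.0176, -0.0032)
angular accel α = (-2.0733, -0.4480, 0.8300)
ω' = ω + α·dt = (-0.8829, -0.4179, 1.1332)
Hamilton product q⊗(0,ω) = (-0.4949749, 1.0606605, -0.5656856, 0.5656856)
q' = normalize(q + ½dt·q⊗(0,ω)) = (-0.0099, 0.0212, 0.6955, 0.7181)
linear accel F/m = (-0.0400, 0.6800, 0.3200)
p' = p + v·dt = (0.1400, -1.3400, 2.5400)
v + (F/m)dt = (0.9984, 1.5272, -1.4872)

p' = (0.1400, -1.3400, 2.5400)
q' = (-0.0099, 0.0212, 0.6955, 0.7181)
v' = (0.9984, 1.5272, -1.4872)
ω' = (-0.8829, -0.4179, 1.1332)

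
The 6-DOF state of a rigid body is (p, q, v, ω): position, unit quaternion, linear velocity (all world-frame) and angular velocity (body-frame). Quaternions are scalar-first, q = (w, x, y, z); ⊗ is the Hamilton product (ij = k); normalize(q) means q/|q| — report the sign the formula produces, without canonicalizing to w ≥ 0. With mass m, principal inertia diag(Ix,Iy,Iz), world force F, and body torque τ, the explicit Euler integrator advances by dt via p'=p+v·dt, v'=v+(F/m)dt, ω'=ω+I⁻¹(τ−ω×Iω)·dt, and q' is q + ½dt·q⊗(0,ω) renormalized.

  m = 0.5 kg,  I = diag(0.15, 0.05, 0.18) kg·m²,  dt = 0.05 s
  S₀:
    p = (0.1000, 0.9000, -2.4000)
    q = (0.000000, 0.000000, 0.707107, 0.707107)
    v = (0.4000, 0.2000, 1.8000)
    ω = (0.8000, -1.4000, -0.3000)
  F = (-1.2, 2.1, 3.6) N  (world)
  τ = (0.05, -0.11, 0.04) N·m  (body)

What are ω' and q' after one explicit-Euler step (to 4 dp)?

(τ − ω×Iω)/I = (-0.0307, -2.3440, -0.4000)
ω + α·dt = (0.7985, -1.5172, -0.3200)
q⊗(0,ω) = (1.2020819, 0.7778177, 0.5656856, -0.5656856)
updated quaternion q' = (0.0300, 0.0194, 0.7206, 0.6924)

ω' = (0.7985, -1.5172, -0.3200)
q' = (0.0300, 0.0194, 0.7206, 0.6924)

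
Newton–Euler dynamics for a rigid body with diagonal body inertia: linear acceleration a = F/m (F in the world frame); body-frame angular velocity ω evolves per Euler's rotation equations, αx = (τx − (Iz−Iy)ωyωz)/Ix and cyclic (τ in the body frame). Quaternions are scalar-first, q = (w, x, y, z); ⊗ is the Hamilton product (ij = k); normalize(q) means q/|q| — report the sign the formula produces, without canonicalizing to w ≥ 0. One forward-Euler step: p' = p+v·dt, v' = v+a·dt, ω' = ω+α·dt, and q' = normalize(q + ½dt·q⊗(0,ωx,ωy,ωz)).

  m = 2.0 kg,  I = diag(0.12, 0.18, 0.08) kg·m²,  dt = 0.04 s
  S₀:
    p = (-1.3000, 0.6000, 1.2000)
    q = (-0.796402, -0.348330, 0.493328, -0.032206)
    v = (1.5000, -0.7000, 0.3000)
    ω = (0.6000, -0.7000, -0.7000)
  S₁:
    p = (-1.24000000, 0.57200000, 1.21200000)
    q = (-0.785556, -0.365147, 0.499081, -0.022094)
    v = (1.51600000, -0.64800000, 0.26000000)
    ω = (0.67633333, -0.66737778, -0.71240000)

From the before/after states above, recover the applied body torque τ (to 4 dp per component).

Δω = ω₁−ω₀ = (0.07633333, 0.03262222, -0.01240000)
ω₀×(Iω₀) = (-0.0490, -0.0168, -0.0252)
τ = I·(Δω/dt) + ω₀×(Iω₀) = (0.1800, 0.1300, -0.0500)

τ = (0.1800, 0.1300, -0.0500)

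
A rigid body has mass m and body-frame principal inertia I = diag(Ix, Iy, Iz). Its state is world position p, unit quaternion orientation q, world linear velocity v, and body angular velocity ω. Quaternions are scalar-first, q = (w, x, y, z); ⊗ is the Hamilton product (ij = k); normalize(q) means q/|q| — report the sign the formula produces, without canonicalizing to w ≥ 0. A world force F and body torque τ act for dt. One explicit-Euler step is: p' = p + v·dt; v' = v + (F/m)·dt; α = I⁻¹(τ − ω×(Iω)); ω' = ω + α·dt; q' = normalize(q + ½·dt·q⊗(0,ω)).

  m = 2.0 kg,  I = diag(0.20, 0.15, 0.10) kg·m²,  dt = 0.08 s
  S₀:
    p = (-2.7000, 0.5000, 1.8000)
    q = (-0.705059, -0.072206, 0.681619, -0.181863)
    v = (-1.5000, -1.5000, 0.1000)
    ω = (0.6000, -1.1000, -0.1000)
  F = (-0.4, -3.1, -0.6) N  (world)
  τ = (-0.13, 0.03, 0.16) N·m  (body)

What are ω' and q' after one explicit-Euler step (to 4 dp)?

precession coupling ω×(Iω) = (-0.0055, -0.0060, 0.0330)
(τ − ω×Iω)/I = (-0.6225, 0.2400, 1.2700)
new body rate ω' = (0.5502, -1.0808, 0.0016)
Hamilton product q⊗(0,ω) = (0.7749182, -0.6912466, 0.6592265, -0.2590389)
updated quaternion q' = (-0.6732, -0.0997, 0.7071, -0.1920)

ω' = (0.5502, -1.0808, 0.0016)
q' = (-0.6732, -0.0997, 0.7071, -0.1920)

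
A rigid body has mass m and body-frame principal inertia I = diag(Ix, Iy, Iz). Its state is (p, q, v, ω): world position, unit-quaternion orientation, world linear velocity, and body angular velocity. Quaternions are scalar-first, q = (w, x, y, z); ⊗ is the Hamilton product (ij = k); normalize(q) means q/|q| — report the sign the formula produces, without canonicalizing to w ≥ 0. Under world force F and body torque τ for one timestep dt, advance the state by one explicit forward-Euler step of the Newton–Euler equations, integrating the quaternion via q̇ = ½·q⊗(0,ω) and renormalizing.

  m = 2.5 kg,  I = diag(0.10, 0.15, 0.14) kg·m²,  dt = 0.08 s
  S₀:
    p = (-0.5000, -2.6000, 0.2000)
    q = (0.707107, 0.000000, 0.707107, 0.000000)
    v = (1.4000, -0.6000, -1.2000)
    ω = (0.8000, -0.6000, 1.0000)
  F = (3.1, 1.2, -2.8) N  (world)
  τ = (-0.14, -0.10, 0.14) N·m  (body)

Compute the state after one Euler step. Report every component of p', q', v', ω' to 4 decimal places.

a = F/m = (1.2400, 0.4800, -1.1200)
p + v·dt = (-0.3880, -2.6480, 0.1040)
v + (F/m)dt = (1.4992, -0.5616, -1.2896)
α = I⁻¹(τ − ω×Iω) = (-1.4600, -0.4533, 1.1714)
ω + α·dt = (0.6832, -0.6363, 1.0937)
q⊗(0,ω) = (0.4242642, 1.2727926, -0.4242642, 0.1414214)
q + ½dt·q⊗(0,ω), renormalized = (0.7229, 0.0508, 0.6890, 0.0056)

p' = (-0.3880, -2.6480, 0.1040)
q' = (0.7229, 0.0508, 0.6890, 0.0056)
v' = (1.4992, -0.5616, -1.2896)
ω' = (0.6832, -0.6363, 1.0937)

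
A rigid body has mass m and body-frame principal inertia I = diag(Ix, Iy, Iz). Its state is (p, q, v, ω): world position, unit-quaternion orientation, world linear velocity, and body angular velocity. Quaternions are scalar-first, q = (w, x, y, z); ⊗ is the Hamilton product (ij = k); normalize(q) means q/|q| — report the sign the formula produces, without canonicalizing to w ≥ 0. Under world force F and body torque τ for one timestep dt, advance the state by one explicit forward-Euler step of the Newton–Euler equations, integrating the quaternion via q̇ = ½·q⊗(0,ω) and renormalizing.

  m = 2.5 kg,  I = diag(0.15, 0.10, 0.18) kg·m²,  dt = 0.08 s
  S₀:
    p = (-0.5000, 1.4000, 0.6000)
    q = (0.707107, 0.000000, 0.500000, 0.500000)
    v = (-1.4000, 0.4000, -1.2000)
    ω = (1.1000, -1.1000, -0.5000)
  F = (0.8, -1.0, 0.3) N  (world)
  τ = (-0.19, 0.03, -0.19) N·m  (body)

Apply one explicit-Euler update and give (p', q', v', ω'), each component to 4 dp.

gyro term ω×Iω = (0.0440, 0.0165, 0.0605)
(τ − ω×Iω)/I = (-1.5600, 0.1350, -1.3917)
new body rate ω' = (0.9752, -1.0892, -0.6113)
2q̇ = q⊗(0,ω) = (0.8000000, 1.0778177, -0.2278177, -0.9035535)
updated quaternion q' = (0.7375, 0.0430, 0.4898, 0.4629)
a = (0.3200, -0.4000, 0.1200)
new position p' = (-0.6120, 1.4320, 0.5040)
new velocity v' = (-1.3744, 0.3680, -1.1904)

p' = (-0.6120, 1.4320, 0.5040)
q' = (0.7375, 0.0430, 0.4898, 0.4629)
v' = (-1.3744, 0.3680, -1.1904)
ω' = (0.9752, -1.0892, -0.6113)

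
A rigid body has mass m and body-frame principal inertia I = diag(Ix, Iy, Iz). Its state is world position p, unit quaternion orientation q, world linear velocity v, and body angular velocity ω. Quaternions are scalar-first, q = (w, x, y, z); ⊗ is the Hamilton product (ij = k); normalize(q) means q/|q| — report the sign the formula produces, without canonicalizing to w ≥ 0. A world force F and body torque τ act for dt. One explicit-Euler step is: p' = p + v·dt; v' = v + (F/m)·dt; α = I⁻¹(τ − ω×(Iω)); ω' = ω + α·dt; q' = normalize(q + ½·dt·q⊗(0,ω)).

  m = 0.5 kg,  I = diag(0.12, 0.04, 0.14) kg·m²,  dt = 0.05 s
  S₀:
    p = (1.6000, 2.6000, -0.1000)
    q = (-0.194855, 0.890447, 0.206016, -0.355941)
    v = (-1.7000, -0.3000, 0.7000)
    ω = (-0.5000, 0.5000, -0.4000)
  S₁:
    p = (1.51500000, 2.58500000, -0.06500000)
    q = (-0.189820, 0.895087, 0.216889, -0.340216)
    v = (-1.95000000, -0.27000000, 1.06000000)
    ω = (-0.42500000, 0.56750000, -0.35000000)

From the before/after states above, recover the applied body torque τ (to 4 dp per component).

ω₁ − ω₀ = (0.07500000, 0.06750000, 0.05000000)
ω₀×(Iω₀) = (-0.0200, -0.0040, 0.0200)
applied torque τ = (0.1600, 0.0500, 0.1600)

τ = (0.1600, 0.0500, 0.1600)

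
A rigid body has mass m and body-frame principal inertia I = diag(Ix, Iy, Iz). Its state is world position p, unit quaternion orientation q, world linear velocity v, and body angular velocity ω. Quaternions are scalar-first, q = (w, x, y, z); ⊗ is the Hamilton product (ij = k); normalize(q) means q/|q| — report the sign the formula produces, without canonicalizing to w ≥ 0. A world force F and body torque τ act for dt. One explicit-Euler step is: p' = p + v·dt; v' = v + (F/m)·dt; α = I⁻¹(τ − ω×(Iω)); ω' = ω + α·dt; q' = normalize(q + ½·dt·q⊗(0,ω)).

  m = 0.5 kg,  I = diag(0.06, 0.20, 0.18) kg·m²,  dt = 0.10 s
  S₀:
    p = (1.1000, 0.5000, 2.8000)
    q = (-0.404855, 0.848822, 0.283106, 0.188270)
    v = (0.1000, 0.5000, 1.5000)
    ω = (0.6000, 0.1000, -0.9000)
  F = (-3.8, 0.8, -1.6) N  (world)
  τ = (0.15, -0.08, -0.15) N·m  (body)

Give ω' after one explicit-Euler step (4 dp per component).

(τ − ω×Iω)/I = (2.4700, -0.7240, -0.8800)
ω + α·dt = (0.8470, 0.0276, -0.9880)

ω' = (0.8470, 0.0276, -0.9880)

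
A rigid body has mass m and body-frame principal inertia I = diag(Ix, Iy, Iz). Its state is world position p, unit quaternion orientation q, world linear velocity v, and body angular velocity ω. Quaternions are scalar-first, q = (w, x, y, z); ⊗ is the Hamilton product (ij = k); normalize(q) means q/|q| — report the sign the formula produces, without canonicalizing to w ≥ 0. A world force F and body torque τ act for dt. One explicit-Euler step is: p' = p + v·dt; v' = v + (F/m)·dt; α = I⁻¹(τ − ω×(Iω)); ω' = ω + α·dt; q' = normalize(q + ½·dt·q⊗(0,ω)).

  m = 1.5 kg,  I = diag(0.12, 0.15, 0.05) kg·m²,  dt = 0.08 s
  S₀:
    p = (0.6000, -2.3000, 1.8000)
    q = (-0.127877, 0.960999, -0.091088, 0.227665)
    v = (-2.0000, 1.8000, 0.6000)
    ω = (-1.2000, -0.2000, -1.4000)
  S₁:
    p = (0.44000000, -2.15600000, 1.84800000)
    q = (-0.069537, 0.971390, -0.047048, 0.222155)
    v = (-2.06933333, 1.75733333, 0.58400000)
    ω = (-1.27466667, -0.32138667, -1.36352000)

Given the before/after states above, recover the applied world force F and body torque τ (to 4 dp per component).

F = (-1.3000, -0.8000, -0.3000)
τ = (-0.1400, -0.1100, 0.0300)

velocity change Δv = (-0.06933333, -0.04266667, -0.01600000)
F = m·Δv/dt = (-1.3000, -0.8000, -0.3000)
rate change Δω = (-0.07466667, -0.12138667, 0.03648000)
precession coupling = (-0.0280, 0.1176, 0.0072)
applied torque τ = (-0.1400, -0.1100, 0.0300)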